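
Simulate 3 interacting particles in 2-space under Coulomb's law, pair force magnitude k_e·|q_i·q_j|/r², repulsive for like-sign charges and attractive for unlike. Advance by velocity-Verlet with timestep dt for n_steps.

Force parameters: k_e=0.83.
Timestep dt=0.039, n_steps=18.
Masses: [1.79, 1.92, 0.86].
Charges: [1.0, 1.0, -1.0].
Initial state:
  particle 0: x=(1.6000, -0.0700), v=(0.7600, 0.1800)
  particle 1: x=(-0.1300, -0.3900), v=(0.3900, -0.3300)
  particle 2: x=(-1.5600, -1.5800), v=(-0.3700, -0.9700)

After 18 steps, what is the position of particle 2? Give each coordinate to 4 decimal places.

(-1.7621, -2.2175)

step 0: x0=(1.6000, -0.0700) x1=(-0.1300, -0.3900) x2=(-1.5600, -1.5800)
step 1: x0=(1.6297, -0.0630) x1=(-0.1150, -0.4030) x2=(-1.5742, -1.6177)
step 2: x0=(1.6596, -0.0559) x1=(-0.1003, -0.4161) x2=(-1.5880, -1.6550)
step 3: x0=(1.6897, -0.0489) x1=(-0.0859, -0.4293) x2=(-1.6014, -1.6921)
step 4: x0=(1.7199, -0.0418) x1=(-0.0719, -0.4427) x2=(-1.6144, -1.7289)
step 5: x0=(1.7503, -0.0347) x1=(-0.0582, -0.4563) x2=(-1.6270, -1.7653)
step 6: x0=(1.7808, -0.0275) x1=(-0.0448, -0.4700) x2=(-1.6393, -1.8016)
step 7: x0=(1.8115, -0.0204) x1=(-0.0317, -0.4838) x2=(-1.6512, -1.8375)
step 8: x0=(1.8424, -0.0132) x1=(-0.0188, -0.4978) x2=(-1.6628, -1.8732)
step 9: x0=(1.8733, -0.0060) x1=(-0.0063, -0.5119) x2=(-1.6741, -1.9086)
step 10: x0=(1.9045, 0.0013) x1=(0.0060, -0.5262) x2=(-1.6850, -1.9439)
step 11: x0=(1.9357, 0.0085) x1=(0.0179, -0.5406) x2=(-1.6957, -1.9788)
step 12: x0=(1.9671, 0.0158) x1=(0.0297, -0.5551) x2=(-1.7060, -2.0136)
step 13: x0=(1.9987, 0.0232) x1=(0.0412, -0.5697) x2=(-1.7160, -2.0481)
step 14: x0=(2.0303, 0.0305) x1=(0.0524, -0.5845) x2=(-1.7258, -2.0824)
step 15: x0=(2.0621, 0.0379) x1=(0.0634, -0.5994) x2=(-1.7353, -2.1165)
step 16: x0=(2.0940, 0.0453) x1=(0.0742, -0.6144) x2=(-1.7445, -2.1503)
step 17: x0=(2.1260, 0.0528) x1=(0.0847, -0.6295) x2=(-1.7534, -2.1840)
step 18: x0=(2.1581, 0.0603) x1=(0.0950, -0.6448) x2=(-1.7621, -2.2175)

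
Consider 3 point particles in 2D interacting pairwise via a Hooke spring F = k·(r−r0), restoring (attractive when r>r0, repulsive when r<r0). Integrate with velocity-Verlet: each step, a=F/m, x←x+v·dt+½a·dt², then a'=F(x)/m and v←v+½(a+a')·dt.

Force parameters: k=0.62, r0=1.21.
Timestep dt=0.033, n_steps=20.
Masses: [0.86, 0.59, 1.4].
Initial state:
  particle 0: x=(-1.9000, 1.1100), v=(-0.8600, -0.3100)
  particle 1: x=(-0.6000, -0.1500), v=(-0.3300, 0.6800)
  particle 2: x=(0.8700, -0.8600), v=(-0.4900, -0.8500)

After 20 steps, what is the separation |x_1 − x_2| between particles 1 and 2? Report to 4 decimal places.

step 0: x0=(-1.9000, 1.1100) x1=(-0.6000, -0.1500) x2=(0.8700, -0.8600)
step 1: x0=(-1.9275, 1.0991) x1=(-0.6109, -0.1274) x2=(0.8533, -0.8877)
step 2: x0=(-1.9533, 1.0869) x1=(-0.6219, -0.1046) x2=(0.8356, -0.9147)
step 3: x0=(-1.9773, 1.0734) x1=(-0.6329, -0.0816) x2=(0.8168, -0.9409)
step 4: x0=(-1.9995, 1.0585) x1=(-0.6439, -0.0585) x2=(0.7969, -0.9664)
step 5: x0=(-2.0200, 1.0424) x1=(-0.6549, -0.0353) x2=(0.7759, -0.9912)
step 6: x0=(-2.0388, 1.0249) x1=(-0.6659, -0.0120) x2=(0.7539, -1.0151)
step 7: x0=(-2.0558, 1.0062) x1=(-0.6769, 0.0113) x2=(0.7307, -1.0383)
step 8: x0=(-2.0710, 0.9862) x1=(-0.6879, 0.0345) x2=(0.7065, -1.0607)
step 9: x0=(-2.0846, 0.9649) x1=(-0.6988, 0.0577) x2=(0.6812, -1.0823)
step 10: x0=(-2.0964, 0.9424) x1=(-0.7095, 0.0807) x2=(0.6549, -1.1030)
step 11: x0=(-2.1065, 0.9187) x1=(-0.7202, 0.1035) x2=(0.6274, -1.1230)
step 12: x0=(-2.1151, 0.8938) x1=(-0.7308, 0.1260) x2=(0.5989, -1.1421)
step 13: x0=(-2.1219, 0.8678) x1=(-0.7412, 0.1483) x2=(0.5693, -1.1603)
step 14: x0=(-2.1272, 0.8406) x1=(-0.7515, 0.1702) x2=(0.5387, -1.1777)
step 15: x0=(-2.1309, 0.8122) x1=(-0.7615, 0.1918) x2=(0.5070, -1.1943)
step 16: x0=(-2.1331, 0.7828) x1=(-0.7714, 0.2129) x2=(0.4743, -1.2100)
step 17: x0=(-2.1338, 0.7523) x1=(-0.7810, 0.2336) x2=(0.4406, -1.2249)
step 18: x0=(-2.1331, 0.7208) x1=(-0.7903, 0.2538) x2=(0.4059, -1.2389)
step 19: x0=(-2.1310, 0.6882) x1=(-0.7994, 0.2734) x2=(0.3703, -1.2520)
step 20: x0=(-2.1275, 0.6547) x1=(-0.8082, 0.2924) x2=(0.3336, -1.2643)

1.9306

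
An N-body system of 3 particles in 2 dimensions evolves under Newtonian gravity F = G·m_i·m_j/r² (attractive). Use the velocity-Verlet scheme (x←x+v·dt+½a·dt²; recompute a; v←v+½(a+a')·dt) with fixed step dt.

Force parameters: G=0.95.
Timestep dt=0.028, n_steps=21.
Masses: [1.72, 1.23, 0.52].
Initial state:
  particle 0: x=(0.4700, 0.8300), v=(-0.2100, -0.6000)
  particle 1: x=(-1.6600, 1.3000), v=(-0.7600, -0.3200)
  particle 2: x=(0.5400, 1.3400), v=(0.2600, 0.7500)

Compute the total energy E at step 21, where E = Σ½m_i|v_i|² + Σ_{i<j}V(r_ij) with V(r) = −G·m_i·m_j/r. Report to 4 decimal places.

-1.9065

step 0: x0=(0.4700, 0.8300) x1=(-1.6600, 1.3000) x2=(0.5400, 1.3400)
step 1: x0=(0.4641, 0.8139) x1=(-1.6811, 1.2910) x2=(0.5469, 1.3586)
step 2: x0=(0.4583, 0.7992) x1=(-1.7019, 1.2820) x2=(0.5529, 1.3730)
step 3: x0=(0.4524, 0.7856) x1=(-1.7223, 1.2729) x2=(0.5581, 1.3837)
step 4: x0=(0.4465, 0.7731) x1=(-1.7424, 1.2637) x2=(0.5626, 1.3910)
step 5: x0=(0.4407, 0.7616) x1=(-1.7622, 1.2545) x2=(0.5663, 1.3950)
step 6: x0=(0.4348, 0.7510) x1=(-1.7817, 1.2453) x2=(0.5692, 1.3961)
step 7: x0=(0.4290, 0.7414) x1=(-1.8009, 1.2360) x2=(0.5714, 1.3942)
step 8: x0=(0.4231, 0.7326) x1=(-1.8197, 1.2266) x2=(0.5728, 1.3895)
step 9: x0=(0.4173, 0.7248) x1=(-1.8383, 1.2172) x2=(0.5734, 1.3821)
step 10: x0=(0.4116, 0.7177) x1=(-1.8565, 1.2078) x2=(0.5732, 1.3719)
step 11: x0=(0.4058, 0.7116) x1=(-1.8745, 1.1983) x2=(0.5721, 1.3589)
step 12: x0=(0.4001, 0.7063) x1=(-1.8921, 1.1887) x2=(0.5702, 1.3432)
step 13: x0=(0.3945, 0.7019) x1=(-1.9095, 1.1792) x2=(0.5674, 1.3246)
step 14: x0=(0.3889, 0.6984) x1=(-1.9266, 1.1695) x2=(0.5636, 1.3031)
step 15: x0=(0.3835, 0.6959) x1=(-1.9434, 1.1599) x2=(0.5588, 1.2784)
step 16: x0=(0.3782, 0.6945) x1=(-1.9599, 1.1502) x2=(0.5528, 1.2505)
step 17: x0=(0.3731, 0.6941) x1=(-1.9761, 1.1404) x2=(0.5456, 1.2189)
step 18: x0=(0.3683, 0.6950) x1=(-1.9921, 1.1306) x2=(0.5369, 1.1833)
step 19: x0=(0.3637, 0.6973) x1=(-2.0077, 1.1208) x2=(0.5265, 1.1432)
step 20: x0=(0.3596, 0.7013) x1=(-2.0231, 1.1109) x2=(0.5140, 1.0977)
step 21: x0=(0.3561, 0.7072) x1=(-2.0382, 1.1010) x2=(0.4988, 1.0457)
step 0 velocities: v0=(-0.2100, -0.6000) v1=(-0.7600, -0.3200) v2=(0.2600, 0.7500)
step 0: KE=0.9296, PE=-2.8481, E=-1.9186
step 21 velocities: v0=(-0.1076, 0.2605) v1=(-0.5347, -0.3543) v2=(-0.6117, -2.0152)
step 21: KE=1.4746, PE=-3.3811, E=-1.9065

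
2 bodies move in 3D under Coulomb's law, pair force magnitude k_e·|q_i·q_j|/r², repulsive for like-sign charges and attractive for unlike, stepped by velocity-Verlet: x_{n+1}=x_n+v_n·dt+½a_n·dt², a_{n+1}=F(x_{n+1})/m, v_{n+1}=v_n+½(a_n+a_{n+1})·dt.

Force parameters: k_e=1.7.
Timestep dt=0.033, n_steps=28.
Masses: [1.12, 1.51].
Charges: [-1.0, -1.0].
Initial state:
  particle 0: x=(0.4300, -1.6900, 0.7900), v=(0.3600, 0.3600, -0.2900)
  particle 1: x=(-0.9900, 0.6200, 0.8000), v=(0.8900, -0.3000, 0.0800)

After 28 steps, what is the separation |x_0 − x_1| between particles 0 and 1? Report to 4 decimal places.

step 0: x0=(0.4300, -1.6900, 0.7900) x1=(-0.9900, 0.6200, 0.8000)
step 1: x0=(0.4419, -1.6782, 0.7804) x1=(-0.9607, 0.6102, 0.8026)
step 2: x0=(0.4540, -1.6666, 0.7709) x1=(-0.9314, 0.6005, 0.8053)
step 3: x0=(0.4662, -1.6552, 0.7613) x1=(-0.9023, 0.5910, 0.8079)
step 4: x0=(0.4785, -1.6441, 0.7517) x1=(-0.8732, 0.5816, 0.8106)
step 5: x0=(0.4909, -1.6331, 0.7421) x1=(-0.8443, 0.5723, 0.8132)
step 6: x0=(0.5035, -1.6223, 0.7325) x1=(-0.8154, 0.5633, 0.8159)
step 7: x0=(0.5162, -1.6118, 0.7229) x1=(-0.7866, 0.5544, 0.8185)
step 8: x0=(0.5290, -1.6014, 0.7133) x1=(-0.7580, 0.5456, 0.8212)
step 9: x0=(0.5419, -1.5913, 0.7037) x1=(-0.7294, 0.5370, 0.8239)
step 10: x0=(0.5550, -1.5815, 0.6941) x1=(-0.7009, 0.5286, 0.8266)
step 11: x0=(0.5683, -1.5718, 0.6844) x1=(-0.6726, 0.5204, 0.8293)
step 12: x0=(0.5817, -1.5624, 0.6747) x1=(-0.6443, 0.5123, 0.8320)
step 13: x0=(0.5952, -1.5533, 0.6651) x1=(-0.6162, 0.5044, 0.8347)
step 14: x0=(0.6089, -1.5444, 0.6554) x1=(-0.5881, 0.4968, 0.8375)
step 15: x0=(0.6227, -1.5357, 0.6456) x1=(-0.5602, 0.4892, 0.8402)
step 16: x0=(0.6366, -1.5273, 0.6359) x1=(-0.5324, 0.4819, 0.8430)
step 17: x0=(0.6508, -1.5192, 0.6261) x1=(-0.5046, 0.4748, 0.8458)
step 18: x0=(0.6650, -1.5113, 0.6163) x1=(-0.4771, 0.4679, 0.8486)
step 19: x0=(0.6795, -1.5037, 0.6065) x1=(-0.4496, 0.4612, 0.8514)
step 20: x0=(0.6940, -1.4964, 0.5966) x1=(-0.4222, 0.4546, 0.8543)
step 21: x0=(0.7088, -1.4894, 0.5867) x1=(-0.3950, 0.4483, 0.8572)
step 22: x0=(0.7237, -1.4826, 0.5767) x1=(-0.3678, 0.4422, 0.8601)
step 23: x0=(0.7388, -1.4761, 0.5667) x1=(-0.3408, 0.4363, 0.8631)
step 24: x0=(0.7540, -1.4699, 0.5567) x1=(-0.3139, 0.4306, 0.8661)
step 25: x0=(0.7694, -1.4640, 0.5466) x1=(-0.2872, 0.4252, 0.8691)
step 26: x0=(0.7849, -1.4584, 0.5365) x1=(-0.2605, 0.4199, 0.8721)
step 27: x0=(0.8007, -1.4531, 0.5263) x1=(-0.2340, 0.4149, 0.8752)
step 28: x0=(0.8166, -1.4482, 0.5160) x1=(-0.2076, 0.4101, 0.8784)

2.1526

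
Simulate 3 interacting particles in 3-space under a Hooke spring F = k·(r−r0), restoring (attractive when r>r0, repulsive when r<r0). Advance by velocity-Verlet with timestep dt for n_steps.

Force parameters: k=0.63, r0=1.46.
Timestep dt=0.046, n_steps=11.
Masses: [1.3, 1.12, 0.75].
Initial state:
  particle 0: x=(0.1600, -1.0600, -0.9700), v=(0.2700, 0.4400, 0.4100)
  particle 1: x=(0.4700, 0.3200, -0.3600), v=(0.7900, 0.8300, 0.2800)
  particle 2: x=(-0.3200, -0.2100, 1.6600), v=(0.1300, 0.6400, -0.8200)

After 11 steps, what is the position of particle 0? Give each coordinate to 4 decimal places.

step 0: x0=(0.1600, -1.0600, -0.9700) x1=(0.4700, 0.3200, -0.3600) x2=(-0.3200, -0.2100, 1.6600)
step 1: x0=(0.1723, -1.0395, -0.9505) x1=(0.5062, 0.3580, -0.3467) x2=(-0.3136, -0.1808, 1.6205)
step 2: x0=(0.1844, -1.0185, -0.9297) x1=(0.5420, 0.3957, -0.3327) x2=(-0.3062, -0.1519, 1.5778)
step 3: x0=(0.1963, -0.9970, -0.9077) x1=(0.5774, 0.4331, -0.3180) x2=(-0.2980, -0.1235, 1.5318)
step 4: x0=(0.2080, -0.9750, -0.8845) x1=(0.6125, 0.4701, -0.3027) x2=(-0.2889, -0.0954, 1.4829)
step 5: x0=(0.2195, -0.9524, -0.8602) x1=(0.6473, 0.5068, -0.2868) x2=(-0.2790, -0.0677, 1.4313)
step 6: x0=(0.2309, -0.9293, -0.8348) x1=(0.6816, 0.5431, -0.2704) x2=(-0.2682, -0.0404, 1.3771)
step 7: x0=(0.2421, -0.9057, -0.8085) x1=(0.7156, 0.5790, -0.2535) x2=(-0.2566, -0.0134, 1.3205)
step 8: x0=(0.2531, -0.8816, -0.7813) x1=(0.7493, 0.6145, -0.2363) x2=(-0.2443, 0.0132, 1.2618)
step 9: x0=(0.2641, -0.8569, -0.7533) x1=(0.7826, 0.6497, -0.2187) x2=(-0.2312, 0.0395, 1.2011)
step 10: x0=(0.2749, -0.8317, -0.7245) x1=(0.8156, 0.6844, -0.2009) x2=(-0.2174, 0.0655, 1.1388)
step 11: x0=(0.2856, -0.8061, -0.6950) x1=(0.8482, 0.7188, -0.1828) x2=(-0.2031, 0.0912, 1.0750)

(0.2856, -0.8061, -0.6950)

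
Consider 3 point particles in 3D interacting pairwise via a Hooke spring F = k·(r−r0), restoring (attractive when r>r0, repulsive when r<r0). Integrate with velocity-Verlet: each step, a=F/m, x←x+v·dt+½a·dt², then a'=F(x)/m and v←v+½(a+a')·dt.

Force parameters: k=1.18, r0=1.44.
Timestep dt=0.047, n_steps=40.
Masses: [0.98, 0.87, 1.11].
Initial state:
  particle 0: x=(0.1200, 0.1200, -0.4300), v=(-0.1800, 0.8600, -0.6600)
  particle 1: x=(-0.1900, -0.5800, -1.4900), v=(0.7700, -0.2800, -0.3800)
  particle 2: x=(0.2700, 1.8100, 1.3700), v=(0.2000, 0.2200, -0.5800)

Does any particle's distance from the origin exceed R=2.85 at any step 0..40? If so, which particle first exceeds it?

no

step 0: x0=(0.1200, 0.1200, -0.4300) x1=(-0.1900, -0.5800, -1.4900) x2=(0.2700, 1.8100, 1.3700)
step 1: x0=(0.1117, 0.1615, -0.4599) x1=(-0.1534, -0.5911, -1.5054) x2=(0.2790, 1.8178, 1.3398)
step 2: x0=(0.1036, 0.2049, -0.4875) x1=(-0.1161, -0.5979, -1.5158) x2=(0.2872, 1.8205, 1.3037)
step 3: x0=(0.0957, 0.2503, -0.5130) x1=(-0.0782, -0.6005, -1.5213) x2=(0.2946, 1.8181, 1.2619)
step 4: x0=(0.0882, 0.2975, -0.5364) x1=(-0.0396, -0.5988, -1.5220) x2=(0.3014, 1.8109, 1.2144)
step 5: x0=(0.0808, 0.3465, -0.5578) x1=(-0.0003, -0.5930, -1.5179) x2=(0.3074, 1.7988, 1.1614)
step 6: x0=(0.0737, 0.3970, -0.5774) x1=(0.0394, -0.5831, -1.5091) x2=(0.3129, 1.7822, 1.1032)
step 7: x0=(0.0668, 0.4489, -0.5952) x1=(0.0796, -0.5692, -1.4960) x2=(0.3177, 1.7611, 1.0401)
step 8: x0=(0.0601, 0.5021, -0.6116) x1=(0.1203, -0.5513, -1.4785) x2=(0.3220, 1.7359, 0.9722)
step 9: x0=(0.0536, 0.5564, -0.6266) x1=(0.1613, -0.5298, -1.4570) x2=(0.3259, 1.7067, 0.8999)
step 10: x0=(0.0473, 0.6117, -0.6405) x1=(0.2025, -0.5047, -1.4317) x2=(0.3295, 1.6740, 0.8237)
step 11: x0=(0.0412, 0.6676, -0.6534) x1=(0.2441, -0.4761, -1.4029) x2=(0.3327, 1.6379, 0.7439)
step 12: x0=(0.0351, 0.7242, -0.6657) x1=(0.2857, -0.4445, -1.3707) x2=(0.3357, 1.5989, 0.6609)
step 13: x0=(0.0291, 0.7811, -0.6775) x1=(0.3275, -0.4099, -1.3357) x2=(0.3385, 1.5573, 0.5751)
step 14: x0=(0.0231, 0.8382, -0.6891) x1=(0.3693, -0.3726, -1.2979) x2=(0.3413, 1.5133, 0.4871)
step 15: x0=(0.0170, 0.8953, -0.7007) x1=(0.4112, -0.3329, -1.2578) x2=(0.3442, 1.4675, 0.3974)
step 16: x0=(0.0108, 0.9523, -0.7127) x1=(0.4529, -0.2910, -1.2158) x2=(0.3472, 1.4201, 0.3063)
step 17: x0=(0.0044, 1.0091, -0.7252) x1=(0.4946, -0.2474, -1.1720) x2=(0.3505, 1.3714, 0.2145)
step 18: x0=(-0.0023, 1.0656, -0.7387) x1=(0.5362, -0.2022, -1.1270) x2=(0.3542, 1.3218, 0.1224)
step 19: x0=(-0.0096, 1.1218, -0.7532) x1=(0.5776, -0.1558, -1.0809) x2=(0.3584, 1.2715, 0.0305)
step 20: x0=(-0.0174, 1.1777, -0.7691) x1=(0.6188, -0.1085, -1.0341) x2=(0.3633, 1.2208, -0.0608)
step 21: x0=(-0.0260, 1.2335, -0.7865) x1=(0.6600, -0.0606, -0.9869) x2=(0.3690, 1.1697, -0.1511)
step 22: x0=(-0.0356, 1.2894, -0.8054) x1=(0.7010, -0.0124, -0.9396) x2=(0.3755, 1.1183, -0.2402)
step 23: x0=(-0.0462, 1.3456, -0.8259) x1=(0.7420, 0.0358, -0.8923) x2=(0.3830, 1.0667, -0.3278)
step 24: x0=(-0.0578, 1.4023, -0.8477) x1=(0.7831, 0.0837, -0.8454) x2=(0.3913, 1.0148, -0.4139)
step 25: x0=(-0.0703, 1.4597, -0.8706) x1=(0.8243, 0.1310, -0.7988) x2=(0.4004, 0.9627, -0.4988)
step 26: x0=(-0.0837, 1.5179, -0.8944) x1=(0.8658, 0.1776, -0.7527) x2=(0.4100, 0.9105, -0.5827)
step 27: x0=(-0.0977, 1.5768, -0.9186) x1=(0.9079, 0.2233, -0.7070) x2=(0.4197, 0.8584, -0.6657)
step 28: x0=(-0.1121, 1.6362, -0.9432) x1=(0.9506, 0.2680, -0.6614) x2=(0.4292, 0.8066, -0.7484)
step 29: x0=(-0.1265, 1.6959, -0.9679) x1=(0.9942, 0.3121, -0.6158) x2=(0.4380, 0.7551, -0.8310)
step 30: x0=(-0.1408, 1.7556, -0.9925) x1=(1.0387, 0.3557, -0.5698) x2=(0.4461, 0.7038, -0.9140)
step 31: x0=(-0.1547, 1.8150, -1.0168) x1=(1.0839, 0.3995, -0.5232) x2=(0.4532, 0.6529, -0.9977)
step 32: x0=(-0.1679, 1.8737, -1.0408) x1=(1.1295, 0.4437, -0.4759) x2=(0.4594, 0.6021, -1.0822)
step 33: x0=(-0.1801, 1.9314, -1.0644) x1=(1.1752, 0.4890, -0.4281) x2=(0.4647, 0.5514, -1.1675)
step 34: x0=(-0.1911, 1.9877, -1.0875) x1=(1.2205, 0.5354, -0.3799) x2=(0.4693, 0.5010, -1.2535)
step 35: x0=(-0.2007, 2.0422, -1.1100) x1=(1.2649, 0.5834, -0.3318) x2=(0.4732, 0.4510, -1.3399)
step 36: x0=(-0.2086, 2.0947, -1.1320) x1=(1.3081, 0.6328, -0.2842) x2=(0.4766, 0.4016, -1.4266)
step 37: x0=(-0.2147, 2.1447, -1.1532) x1=(1.3496, 0.6840, -0.2375) x2=(0.4797, 0.3531, -1.5131)
step 38: x0=(-0.2186, 2.1920, -1.1738) x1=(1.3892, 0.7366, -0.1921) x2=(0.4825, 0.3058, -1.5991)
step 39: x0=(-0.2203, 2.2362, -1.1937) x1=(1.4263, 0.7908, -0.1486) x2=(0.4851, 0.2599, -1.6843)
step 40: x0=(-0.2196, 2.2772, -1.2129) x1=(1.4608, 0.8464, -0.1075) x2=(0.4878, 0.2159, -1.7682)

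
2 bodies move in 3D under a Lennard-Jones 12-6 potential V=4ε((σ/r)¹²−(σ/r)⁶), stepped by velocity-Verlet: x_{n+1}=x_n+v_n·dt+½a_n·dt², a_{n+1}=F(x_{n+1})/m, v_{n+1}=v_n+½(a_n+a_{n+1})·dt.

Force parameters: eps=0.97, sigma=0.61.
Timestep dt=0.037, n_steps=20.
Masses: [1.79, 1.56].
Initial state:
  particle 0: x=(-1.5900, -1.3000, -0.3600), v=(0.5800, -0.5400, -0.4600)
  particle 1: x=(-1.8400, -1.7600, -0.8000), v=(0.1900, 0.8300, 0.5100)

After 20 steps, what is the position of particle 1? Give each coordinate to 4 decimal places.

(-1.9827, -1.6204, -0.8842)

step 0: x0=(-1.5900, -1.3000, -0.3600) x1=(-1.8400, -1.7600, -0.8000)
step 1: x0=(-1.5685, -1.3199, -0.3770) x1=(-1.8330, -1.7293, -0.7812)
step 2: x0=(-1.5414, -1.3312, -0.3854) x1=(-1.8324, -1.7087, -0.7722)
step 3: x0=(-1.5020, -1.3265, -0.3775) x1=(-1.8460, -1.7062, -0.7819)
step 4: x0=(-1.4595, -1.3183, -0.3658) x1=(-1.8631, -1.7078, -0.7960)
step 5: x0=(-1.4180, -1.3111, -0.3553) x1=(-1.8791, -1.7083, -0.8087)
step 6: x0=(-1.3782, -1.3055, -0.3464) x1=(-1.8931, -1.7070, -0.8195)
step 7: x0=(-1.3401, -1.3011, -0.3392) x1=(-1.9051, -1.7042, -0.8285)
step 8: x0=(-1.3034, -1.2977, -0.3331) x1=(-1.9156, -1.7003, -0.8362)
step 9: x0=(-1.2679, -1.2951, -0.3279) x1=(-1.9247, -1.6956, -0.8428)
step 10: x0=(-1.2332, -1.2930, -0.3235) x1=(-1.9328, -1.6901, -0.8485)
step 11: x0=(-1.1994, -1.2914, -0.3197) x1=(-1.9400, -1.6842, -0.8535)
step 12: x0=(-1.1662, -1.2901, -0.3163) x1=(-1.9465, -1.6779, -0.8581)
step 13: x0=(-1.1335, -1.2891, -0.3133) x1=(-1.9523, -1.6713, -0.8622)
step 14: x0=(-1.1012, -1.2883, -0.3105) x1=(-1.9577, -1.6644, -0.8660)
step 15: x0=(-1.0694, -1.2877, -0.3081) x1=(-1.9626, -1.6574, -0.8695)
step 16: x0=(-1.0378, -1.2871, -0.3058) x1=(-1.9671, -1.6502, -0.8727)
step 17: x0=(-1.0065, -1.2867, -0.3037) x1=(-1.9714, -1.6429, -0.8758)
step 18: x0=(-0.9755, -1.2864, -0.3017) x1=(-1.9754, -1.6355, -0.8787)
step 19: x0=(-0.9446, -1.2861, -0.2999) x1=(-1.9791, -1.6280, -0.8815)
step 20: x0=(-0.9139, -1.2859, -0.2981) x1=(-1.9827, -1.6204, -0.8842)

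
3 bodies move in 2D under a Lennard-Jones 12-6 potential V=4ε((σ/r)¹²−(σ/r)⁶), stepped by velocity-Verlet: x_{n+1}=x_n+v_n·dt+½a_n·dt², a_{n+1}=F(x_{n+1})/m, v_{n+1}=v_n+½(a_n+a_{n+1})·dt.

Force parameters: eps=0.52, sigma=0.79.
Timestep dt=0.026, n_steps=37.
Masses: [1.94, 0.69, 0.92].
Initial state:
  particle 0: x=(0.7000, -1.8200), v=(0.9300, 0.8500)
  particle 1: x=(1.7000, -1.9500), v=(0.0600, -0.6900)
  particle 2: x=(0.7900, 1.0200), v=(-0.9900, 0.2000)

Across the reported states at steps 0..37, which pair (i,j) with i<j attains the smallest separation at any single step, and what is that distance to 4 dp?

step 0: x0=(0.7000, -1.8200) x1=(1.7000, -1.9500) x2=(0.7900, 1.0200)
step 1: x0=(0.7244, -1.7979) x1=(1.7008, -1.9678) x2=(0.7643, 1.0252)
step 2: x0=(0.7494, -1.7760) x1=(1.7001, -1.9854) x2=(0.7385, 1.0304)
step 3: x0=(0.7750, -1.7541) x1=(1.6979, -2.0027) x2=(0.7128, 1.0356)
step 4: x0=(0.8010, -1.7324) x1=(1.6943, -2.0195) x2=(0.6870, 1.0408)
step 5: x0=(0.8275, -1.7108) x1=(1.6894, -2.0360) x2=(0.6613, 1.0460)
step 6: x0=(0.8543, -1.6894) x1=(1.6834, -2.0520) x2=(0.6356, 1.0512)
step 7: x0=(0.8814, -1.6680) x1=(1.6769, -2.0678) x2=(0.6098, 1.0563)
step 8: x0=(0.9085, -1.6467) x1=(1.6702, -2.0836) x2=(0.5841, 1.0615)
step 9: x0=(0.9354, -1.6253) x1=(1.6639, -2.0995) x2=(0.5584, 1.0667)
step 10: x0=(0.9621, -1.6037) x1=(1.6584, -2.1160) x2=(0.5326, 1.0719)
step 11: x0=(0.9884, -1.5818) x1=(1.6541, -2.1333) x2=(0.5069, 1.0771)
step 12: x0=(1.0143, -1.5596) x1=(1.6508, -2.1515) x2=(0.4811, 1.0822)
step 13: x0=(1.0400, -1.5372) x1=(1.6482, -2.1703) x2=(0.4554, 1.0874)
step 14: x0=(1.0655, -1.5146) x1=(1.6459, -2.1895) x2=(0.4297, 1.0926)
step 15: x0=(1.0911, -1.4921) x1=(1.6436, -2.2086) x2=(0.4039, 1.0977)
step 16: x0=(1.1168, -1.4698) x1=(1.6408, -2.2271) x2=(0.3782, 1.1029)
step 17: x0=(1.1427, -1.4478) x1=(1.6374, -2.2448) x2=(0.3525, 1.1081)
step 18: x0=(1.1689, -1.4262) x1=(1.6334, -2.2613) x2=(0.3267, 1.1132)
step 19: x0=(1.1953, -1.4050) x1=(1.6286, -2.2765) x2=(0.3010, 1.1184)
step 20: x0=(1.2220, -1.3843) x1=(1.6231, -2.2903) x2=(0.2753, 1.1235)
step 21: x0=(1.2489, -1.3642) x1=(1.6170, -2.3028) x2=(0.2495, 1.1287)
step 22: x0=(1.2760, -1.3445) x1=(1.6103, -2.3138) x2=(0.2238, 1.1338)
step 23: x0=(1.3033, -1.3253) x1=(1.6032, -2.3235) x2=(0.1981, 1.1390)
step 24: x0=(1.3307, -1.3066) x1=(1.5957, -2.3318) x2=(0.1724, 1.1441)
step 25: x0=(1.3582, -1.2883) x1=(1.5878, -2.3389) x2=(0.1466, 1.1493)
step 26: x0=(1.3858, -1.2705) x1=(1.5797, -2.3448) x2=(0.1209, 1.1544)
step 27: x0=(1.4135, -1.2531) x1=(1.5714, -2.3495) x2=(0.0952, 1.1595)
step 28: x0=(1.4413, -1.2360) x1=(1.5629, -2.3532) x2=(0.0695, 1.1647)
step 29: x0=(1.4690, -1.2193) x1=(1.5543, -2.3559) x2=(0.0437, 1.1698)
step 30: x0=(1.4968, -1.2029) x1=(1.5457, -2.3577) x2=(0.0180, 1.1749)
step 31: x0=(1.5247, -1.1868) x1=(1.5370, -2.3586) x2=(-0.0077, 1.1801)
step 32: x0=(1.5525, -1.1710) x1=(1.5283, -2.3587) x2=(-0.0334, 1.1852)
step 33: x0=(1.5803, -1.1555) x1=(1.5196, -2.3581) x2=(-0.0591, 1.1903)
step 34: x0=(1.6081, -1.1402) x1=(1.5109, -2.3568) x2=(-0.0849, 1.1955)
step 35: x0=(1.6359, -1.1251) x1=(1.5023, -2.3549) x2=(-0.1106, 1.2006)
step 36: x0=(1.6636, -1.1103) x1=(1.4938, -2.3524) x2=(-0.1363, 1.2057)
step 37: x0=(1.6914, -1.0956) x1=(1.4853, -2.3494) x2=(-0.1620, 1.2108)

pair (0,1), distance 0.8644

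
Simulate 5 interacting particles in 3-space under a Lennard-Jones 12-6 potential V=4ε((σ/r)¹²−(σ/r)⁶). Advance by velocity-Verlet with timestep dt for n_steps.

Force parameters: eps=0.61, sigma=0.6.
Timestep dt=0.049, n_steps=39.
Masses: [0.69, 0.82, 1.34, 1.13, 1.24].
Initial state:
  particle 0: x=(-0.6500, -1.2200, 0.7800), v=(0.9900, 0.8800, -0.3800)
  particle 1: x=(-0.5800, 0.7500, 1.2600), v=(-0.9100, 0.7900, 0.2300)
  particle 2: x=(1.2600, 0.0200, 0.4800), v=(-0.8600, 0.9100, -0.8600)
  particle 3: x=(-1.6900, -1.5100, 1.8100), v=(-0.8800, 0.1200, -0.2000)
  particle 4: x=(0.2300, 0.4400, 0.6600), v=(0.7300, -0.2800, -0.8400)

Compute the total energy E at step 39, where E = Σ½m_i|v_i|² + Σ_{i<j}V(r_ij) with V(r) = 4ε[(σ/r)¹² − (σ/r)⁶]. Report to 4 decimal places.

step 0: x0=(-0.6500, -1.2200, 0.7800) x1=(-0.5800, 0.7500, 1.2600) x2=(1.2600, 0.0200, 0.4800) x3=(-1.6900, -1.5100, 1.8100) x4=(0.2300, 0.4400, 0.6600)
step 1: x0=(-0.6015, -1.1769, 0.7614) x1=(-0.6241, 0.7885, 1.2709) x2=(1.2176, 0.0647, 0.4379) x3=(-1.7331, -1.5041, 1.8002) x4=(0.2657, 0.4263, 0.6190)
step 2: x0=(-0.5531, -1.1337, 0.7429) x1=(-0.6677, 0.8268, 1.2814) x2=(1.1744, 0.1097, 0.3960) x3=(-1.7761, -1.4982, 1.7903) x4=(0.3019, 0.4124, 0.5782)
step 3: x0=(-0.5047, -1.0905, 0.7245) x1=(-0.7109, 0.8649, 1.2917) x2=(1.1297, 0.1552, 0.3543) x3=(-1.8191, -1.4923, 1.7804) x4=(0.3396, 0.3980, 0.5371)
step 4: x0=(-0.4563, -1.0472, 0.7060) x1=(-0.7540, 0.9030, 1.3019) x2=(1.0822, 0.2015, 0.3134) x3=(-1.8621, -1.4864, 1.7705) x4=(0.3800, 0.3826, 0.4954)
step 5: x0=(-0.4079, -1.0039, 0.6876) x1=(-0.7970, 0.9410, 1.3120) x2=(1.0307, 0.2490, 0.2734) x3=(-1.9051, -1.4804, 1.7605) x4=(0.4249, 0.3662, 0.4526)
step 6: x0=(-0.3595, -0.9605, 0.6692) x1=(-0.8400, 0.9789, 1.3221) x2=(0.9874, 0.2947, 0.2311) x3=(-1.9480, -1.4745, 1.7506) x4=(0.4606, 0.3515, 0.4125)
step 7: x0=(-0.3110, -0.9170, 0.6508) x1=(-0.8829, 1.0168, 1.3321) x2=(1.0791, 0.3260, 0.1422) x3=(-1.9910, -1.4686, 1.7407) x4=(0.3506, 0.3524, 0.4227)
step 8: x0=(-0.2624, -0.8733, 0.6323) x1=(-0.9257, 1.0547, 1.3421) x2=(1.1669, 0.3574, 0.0548) x3=(-2.0339, -1.4626, 1.7307) x4=(0.2445, 0.3531, 0.4313)
step 9: x0=(-0.2137, -0.8293, 0.6138) x1=(-0.9685, 1.0926, 1.3520) x2=(1.2537, 0.3888, -0.0321) x3=(-2.0769, -1.4567, 1.7207) x4=(0.1395, 0.3537, 0.4396)
step 10: x0=(-0.1649, -0.7848, 0.5953) x1=(-1.0113, 1.1304, 1.3619) x2=(1.3402, 0.4201, -0.1190) x3=(-2.1198, -1.4507, 1.7108) x4=(0.0347, 0.3540, 0.4477)
step 11: x0=(-0.1159, -0.7395, 0.5766) x1=(-1.0540, 1.1682, 1.3718) x2=(1.4266, 0.4515, -0.2058) x3=(-2.1627, -1.4448, 1.7008) x4=(-0.0701, 0.3540, 0.4559)
step 12: x0=(-0.0668, -0.6931, 0.5578) x1=(-1.0966, 1.2059, 1.3816) x2=(1.5129, 0.4828, -0.2925) x3=(-2.2056, -1.4388, 1.6909) x4=(-0.1750, 0.3533, 0.4642)
step 13: x0=(-0.0180, -0.6452, 0.5389) x1=(-1.1392, 1.2435, 1.3914) x2=(1.5993, 0.5142, -0.3793) x3=(-2.2485, -1.4328, 1.6809) x4=(-0.2798, 0.3519, 0.4725)
step 14: x0=(0.0305, -0.5955, 0.5199) x1=(-1.1817, 1.2811, 1.4011) x2=(1.6856, 0.5455, -0.4661) x3=(-2.2914, -1.4269, 1.6709) x4=(-0.3843, 0.3495, 0.4810)
step 15: x0=(0.0782, -0.5443, 0.5008) x1=(-1.2242, 1.3186, 1.4107) x2=(1.7719, 0.5768, -0.5528) x3=(-2.3344, -1.4209, 1.6610) x4=(-0.4885, 0.3463, 0.4896)
step 16: x0=(0.1251, -0.4918, 0.4817) x1=(-1.2666, 1.3561, 1.4203) x2=(1.8582, 0.6082, -0.6396) x3=(-2.3773, -1.4150, 1.6510) x4=(-0.5923, 0.3424, 0.4982)
step 17: x0=(0.1713, -0.4384, 0.4626) x1=(-1.3090, 1.3935, 1.4298) x2=(1.9445, 0.6395, -0.7263) x3=(-2.4202, -1.4090, 1.6410) x4=(-0.6957, 0.3381, 0.5068)
step 18: x0=(0.2169, -0.3845, 0.4435) x1=(-1.3513, 1.4308, 1.4392) x2=(2.0308, 0.6708, -0.8131) x3=(-2.4631, -1.4030, 1.6311) x4=(-0.7988, 0.3336, 0.5155)
step 19: x0=(0.2620, -0.3302, 0.4245) x1=(-1.3936, 1.4681, 1.4486) x2=(2.1171, 0.7021, -0.8998) x3=(-2.5060, -1.3971, 1.6211) x4=(-0.9017, 0.3289, 0.5241)
step 20: x0=(0.3070, -0.2759, 0.4055) x1=(-1.4359, 1.5052, 1.4579) x2=(2.2034, 0.7335, -0.9865) x3=(-2.5489, -1.3911, 1.6111) x4=(-1.0044, 0.3242, 0.5328)
step 21: x0=(0.3517, -0.2214, 0.3865) x1=(-1.4781, 1.5423, 1.4672) x2=(2.2897, 0.7648, -1.0733) x3=(-2.5918, -1.3851, 1.6011) x4=(-1.1071, 0.3195, 0.5416)
step 22: x0=(0.3964, -0.1670, 0.3675) x1=(-1.5204, 1.5794, 1.4764) x2=(2.3760, 0.7961, -1.1600) x3=(-2.6347, -1.3791, 1.5912) x4=(-1.2098, 0.3148, 0.5503)
step 23: x0=(0.4410, -0.1125, 0.3485) x1=(-1.5626, 1.6164, 1.4856) x2=(2.4623, 0.8275, -1.2468) x3=(-2.6776, -1.3732, 1.5812) x4=(-1.3124, 0.3101, 0.5591)
step 24: x0=(0.4856, -0.0579, 0.3295) x1=(-1.6048, 1.6533, 1.4948) x2=(2.5486, 0.8588, -1.3335) x3=(-2.7205, -1.3672, 1.5712) x4=(-1.4150, 0.3055, 0.5679)
step 25: x0=(0.5301, -0.0034, 0.3105) x1=(-1.6469, 1.6902, 1.5039) x2=(2.6349, 0.8901, -1.4202) x3=(-2.7634, -1.3612, 1.5612) x4=(-1.5177, 0.3009, 0.5767)
step 26: x0=(0.5746, 0.0511, 0.2915) x1=(-1.6891, 1.7270, 1.5130) x2=(2.7212, 0.9214, -1.5070) x3=(-2.8063, -1.3552, 1.5512) x4=(-1.6203, 0.2963, 0.5856)
step 27: x0=(0.6192, 0.1056, 0.2726) x1=(-1.7313, 1.7638, 1.5220) x2=(2.8075, 0.9528, -1.5937) x3=(-2.8491, -1.3492, 1.5413) x4=(-1.7229, 0.2917, 0.5945)
step 28: x0=(0.6637, 0.1601, 0.2536) x1=(-1.7735, 1.8005, 1.5310) x2=(2.8938, 0.9841, -1.6805) x3=(-2.8920, -1.3432, 1.5313) x4=(-1.8255, 0.2872, 0.6033)
step 29: x0=(0.7082, 0.2147, 0.2346) x1=(-1.8157, 1.8373, 1.5400) x2=(2.9801, 1.0154, -1.7672) x3=(-2.9349, -1.3372, 1.5213) x4=(-1.9281, 0.2827, 0.6122)
step 30: x0=(0.7527, 0.2692, 0.2156) x1=(-1.8578, 1.8739, 1.5490) x2=(3.0664, 1.0467, -1.8539) x3=(-2.9778, -1.3312, 1.5113) x4=(-2.0307, 0.2782, 0.6211)
step 31: x0=(0.7973, 0.3237, 0.1966) x1=(-1.9000, 1.9106, 1.5580) x2=(3.1527, 1.0781, -1.9407) x3=(-3.0207, -1.3252, 1.5013) x4=(-2.1333, 0.2737, 0.6301)
step 32: x0=(0.8418, 0.3782, 0.1777) x1=(-1.9422, 1.9473, 1.5670) x2=(3.2390, 1.1094, -2.0274) x3=(-3.0635, -1.3192, 1.4913) x4=(-2.2360, 0.2692, 0.6390)
step 33: x0=(0.8863, 0.4328, 0.1587) x1=(-1.9844, 1.9839, 1.5760) x2=(3.3252, 1.1407, -2.1142) x3=(-3.1064, -1.3132, 1.4813) x4=(-2.3386, 0.2647, 0.6479)
step 34: x0=(0.9308, 0.4873, 0.1397) x1=(-2.0266, 2.0205, 1.5849) x2=(3.4115, 1.1720, -2.2009) x3=(-3.1492, -1.3071, 1.4713) x4=(-2.4412, 0.2602, 0.6569)
step 35: x0=(0.9753, 0.5418, 0.1207) x1=(-2.0688, 2.0571, 1.5939) x2=(3.4978, 1.2034, -2.2876) x3=(-3.1921, -1.3011, 1.4613) x4=(-2.5438, 0.2557, 0.6659)
step 36: x0=(1.0198, 0.5963, 0.1017) x1=(-2.1110, 2.0937, 1.6028) x2=(3.5841, 1.2347, -2.3744) x3=(-3.2349, -1.2950, 1.4512) x4=(-2.6464, 0.2512, 0.6749)
step 37: x0=(1.0643, 0.6508, 0.0828) x1=(-2.1532, 2.1303, 1.6118) x2=(3.6704, 1.2660, -2.4611) x3=(-3.2778, -1.2889, 1.4412) x4=(-2.7491, 0.2466, 0.6838)
step 38: x0=(1.1088, 0.7054, 0.0638) x1=(-2.1954, 2.1669, 1.6207) x2=(3.7567, 1.2973, -2.5478) x3=(-3.3206, -1.2828, 1.4312) x4=(-2.8517, 0.2421, 0.6928)
step 39: x0=(1.1534, 0.7599, 0.0448) x1=(-2.2376, 2.2035, 1.6296) x2=(3.8430, 1.3287, -2.6346) x3=(-3.3634, -1.2767, 1.4211) x4=(-2.9544, 0.2376, 0.7019)
step 0 velocities: v0=(0.9900, 0.8800, -0.3800) v1=(-0.9100, 0.7900, 0.2300) v2=(-0.8600, 0.9100, -0.8600) v3=(-0.8800, 0.1200, -0.2000) v4=(0.7300, -0.2800, -0.8400)
step 0: KE=4.1029, PE=-0.1514, E=3.9515
step 39 velocities: v0=(0.9084, 1.1127, -0.3873) v1=(-0.8613, 0.7463, 0.1823) v2=(1.7610, 0.6393, -1.7701) v3=(-0.8738, 0.1255, -0.2054) v4=(-2.0948, -0.0931, 0.1841)
step 39: KE=8.9720, PE=-0.0052, E=8.9668

8.9668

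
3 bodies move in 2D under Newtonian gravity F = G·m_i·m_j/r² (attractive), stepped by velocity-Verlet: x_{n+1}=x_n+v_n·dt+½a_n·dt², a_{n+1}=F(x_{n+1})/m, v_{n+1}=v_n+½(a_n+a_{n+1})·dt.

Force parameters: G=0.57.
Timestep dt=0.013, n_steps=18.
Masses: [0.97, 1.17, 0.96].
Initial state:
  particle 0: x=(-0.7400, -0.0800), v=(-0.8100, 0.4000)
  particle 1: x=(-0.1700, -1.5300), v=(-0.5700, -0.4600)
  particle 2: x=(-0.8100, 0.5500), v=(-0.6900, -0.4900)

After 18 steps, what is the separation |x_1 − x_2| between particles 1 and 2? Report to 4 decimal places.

step 0: x0=(-0.7400, -0.0800) x1=(-0.1700, -1.5300) x2=(-0.8100, 0.5500)
step 1: x0=(-0.7505, -0.0747) x1=(-0.1774, -1.5360) x2=(-0.8190, 0.5435)
step 2: x0=(-0.7611, -0.0692) x1=(-0.1849, -1.5419) x2=(-0.8279, 0.5367)
step 3: x0=(-0.7716, -0.0635) x1=(-0.1923, -1.5477) x2=(-0.8368, 0.5297)
step 4: x0=(-0.7822, -0.0576) x1=(-0.1998, -1.5535) x2=(-0.8456, 0.5224)
step 5: x0=(-0.7928, -0.0515) x1=(-0.2073, -1.5592) x2=(-0.8544, 0.5148)
step 6: x0=(-0.8034, -0.0451) x1=(-0.2148, -1.5649) x2=(-0.8632, 0.5069)
step 7: x0=(-0.8140, -0.0385) x1=(-0.2223, -1.5706) x2=(-0.8719, 0.4986)
step 8: x0=(-0.8246, -0.0315) x1=(-0.2299, -1.5761) x2=(-0.8806, 0.4900)
step 9: x0=(-0.8353, -0.0243) x1=(-0.2375, -1.5817) x2=(-0.8893, 0.4811)
step 10: x0=(-0.8459, -0.0168) x1=(-0.2451, -1.5872) x2=(-0.8979, 0.4718)
step 11: x0=(-0.8567, -0.0089) x1=(-0.2527, -1.5926) x2=(-0.9064, 0.4620)
step 12: x0=(-0.8674, -0.0007) x1=(-0.2603, -1.5980) x2=(-0.9149, 0.4518)
step 13: x0=(-0.8781, 0.0080) x1=(-0.2679, -1.6033) x2=(-0.9234, 0.4412)
step 14: x0=(-0.8890, 0.0171) x1=(-0.2756, -1.6086) x2=(-0.9318, 0.4300)
step 15: x0=(-0.8998, 0.0267) x1=(-0.2833, -1.6138) x2=(-0.9401, 0.4183)
step 16: x0=(-0.9107, 0.0369) x1=(-0.2910, -1.6190) x2=(-0.9484, 0.4060)
step 17: x0=(-0.9216, 0.0477) x1=(-0.2987, -1.6242) x2=(-0.9566, 0.3929)
step 18: x0=(-0.9326, 0.0592) x1=(-0.3064, -1.6293) x2=(-0.9646, 0.3791)

2.1135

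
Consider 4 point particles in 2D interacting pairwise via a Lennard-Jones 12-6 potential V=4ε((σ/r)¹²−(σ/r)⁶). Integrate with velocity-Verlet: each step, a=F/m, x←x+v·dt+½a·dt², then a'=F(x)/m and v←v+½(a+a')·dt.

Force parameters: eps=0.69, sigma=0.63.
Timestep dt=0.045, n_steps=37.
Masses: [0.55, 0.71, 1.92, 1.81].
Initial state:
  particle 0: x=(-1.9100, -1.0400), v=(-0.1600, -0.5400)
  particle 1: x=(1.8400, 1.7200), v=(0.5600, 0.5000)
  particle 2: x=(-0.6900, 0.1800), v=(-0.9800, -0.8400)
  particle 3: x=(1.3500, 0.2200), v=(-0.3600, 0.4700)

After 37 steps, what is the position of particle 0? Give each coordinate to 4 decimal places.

step 0: x0=(-1.9100, -1.0400) x1=(1.8400, 1.7200) x2=(-0.6900, 0.1800) x3=(1.3500, 0.2200)
step 1: x0=(-1.9172, -1.0643) x1=(1.8652, 1.7424) x2=(-0.7341, 0.1422) x3=(1.3338, 0.2412)
step 2: x0=(-1.9243, -1.0885) x1=(1.8903, 1.7648) x2=(-0.7782, 0.1044) x3=(1.3176, 0.2624)
step 3: x0=(-1.9313, -1.1126) x1=(1.9154, 1.7870) x2=(-0.8224, 0.0665) x3=(1.3014, 0.2836)
step 4: x0=(-1.9382, -1.1366) x1=(1.9405, 1.8092) x2=(-0.8665, 0.0286) x3=(1.2853, 0.3049)
step 5: x0=(-1.9451, -1.1605) x1=(1.9655, 1.8312) x2=(-0.9107, -0.0093) x3=(1.2691, 0.3262)
step 6: x0=(-1.9518, -1.1843) x1=(1.9905, 1.8532) x2=(-0.9549, -0.0472) x3=(1.2529, 0.3476)
step 7: x0=(-1.9583, -1.2079) x1=(2.0155, 1.8751) x2=(-0.9991, -0.0852) x3=(1.2368, 0.3690)
step 8: x0=(-1.9648, -1.2314) x1=(2.0404, 1.8970) x2=(-1.0434, -0.1232) x3=(1.2207, 0.3904)
step 9: x0=(-1.9710, -1.2546) x1=(2.0653, 1.9187) x2=(-1.0878, -0.1613) x3=(1.2045, 0.4118)
step 10: x0=(-1.9770, -1.2775) x1=(2.0901, 1.9405) x2=(-1.1321, -0.1995) x3=(1.1884, 0.4332)
step 11: x0=(-1.9828, -1.3001) x1=(2.1150, 1.9622) x2=(-1.1766, -0.2378) x3=(1.1723, 0.4547)
step 12: x0=(-1.9882, -1.3224) x1=(2.1398, 1.9838) x2=(-1.2212, -0.2762) x3=(1.1562, 0.4762)
step 13: x0=(-1.9933, -1.3441) x1=(2.1646, 2.0054) x2=(-1.2658, -0.3147) x3=(1.1401, 0.4977)
step 14: x0=(-1.9980, -1.3652) x1=(2.1893, 2.0270) x2=(-1.3106, -0.3534) x3=(1.1240, 0.5192)
step 15: x0=(-2.0021, -1.3856) x1=(2.2140, 2.0485) x2=(-1.3555, -0.3923) x3=(1.1080, 0.5407)
step 16: x0=(-2.0057, -1.4051) x1=(2.2387, 2.0700) x2=(-1.4006, -0.4315) x3=(1.0919, 0.5622)
step 17: x0=(-2.0085, -1.4234) x1=(2.2634, 2.0915) x2=(-1.4459, -0.4710) x3=(1.0758, 0.5838)
step 18: x0=(-2.0105, -1.4402) x1=(2.2881, 2.1129) x2=(-1.4914, -0.5109) x3=(1.0598, 0.6053)
step 19: x0=(-2.0113, -1.4550) x1=(2.3127, 2.1343) x2=(-1.5373, -0.5514) x3=(1.0437, 0.6269)
step 20: x0=(-2.0108, -1.4672) x1=(2.3374, 2.1558) x2=(-1.5835, -0.5927) x3=(1.0277, 0.6484)
step 21: x0=(-2.0086, -1.4759) x1=(2.3620, 2.1771) x2=(-1.6303, -0.6350) x3=(1.0117, 0.6700)
step 22: x0=(-2.0041, -1.4797) x1=(2.3866, 2.1985) x2=(-1.6776, -0.6786) x3=(0.9956, 0.6916)
step 23: x0=(-1.9969, -1.4767) x1=(2.4112, 2.2199) x2=(-1.7258, -0.7242) x3=(0.9796, 0.7132)
step 24: x0=(-1.9864, -1.4647) x1=(2.4358, 2.2412) x2=(-1.7749, -0.7724) x3=(0.9636, 0.7348)
step 25: x0=(-1.9746, -1.4481) x1=(2.4603, 2.2626) x2=(-1.8244, -0.8219) x3=(0.9476, 0.7563)
step 26: x0=(-1.9773, -1.4923) x1=(2.4849, 2.2839) x2=(-1.8697, -0.8540) x3=(0.9315, 0.7779)
step 27: x0=(-1.9893, -1.5917) x1=(2.5094, 2.3052) x2=(-1.9124, -0.8703) x3=(0.9155, 0.7995)
step 28: x0=(-2.0008, -1.6859) x1=(2.5340, 2.3265) x2=(-1.9552, -0.8880) x3=(0.8995, 0.8211)
step 29: x0=(-2.0117, -1.7707) x1=(2.5585, 2.3478) x2=(-1.9981, -0.9085) x3=(0.8835, 0.8427)
step 30: x0=(-2.0225, -1.8479) x1=(2.5830, 2.3691) x2=(-2.0411, -0.9311) x3=(0.8675, 0.8644)
step 31: x0=(-2.0335, -1.9197) x1=(2.6075, 2.3904) x2=(-2.0841, -0.9553) x3=(0.8515, 0.8860)
step 32: x0=(-2.0446, -1.9873) x1=(2.6320, 2.4117) x2=(-2.1270, -0.9807) x3=(0.8355, 0.9076)
step 33: x0=(-2.0560, -2.0518) x1=(2.6565, 2.4330) x2=(-2.1698, -1.0069) x3=(0.8195, 0.9292)
step 34: x0=(-2.0676, -2.1139) x1=(2.6810, 2.4542) x2=(-2.2126, -1.0339) x3=(0.8035, 0.9508)
step 35: x0=(-2.0796, -2.1740) x1=(2.7055, 2.4755) x2=(-2.2553, -1.0614) x3=(0.7875, 0.9724)
step 36: x0=(-2.0917, -2.2326) x1=(2.7300, 2.4968) x2=(-2.2979, -1.0894) x3=(0.7715, 0.9940)
step 37: x0=(-2.1041, -2.2900) x1=(2.7545, 2.5180) x2=(-2.3404, -1.1177) x3=(0.7555, 1.0157)

(-2.1041, -2.2900)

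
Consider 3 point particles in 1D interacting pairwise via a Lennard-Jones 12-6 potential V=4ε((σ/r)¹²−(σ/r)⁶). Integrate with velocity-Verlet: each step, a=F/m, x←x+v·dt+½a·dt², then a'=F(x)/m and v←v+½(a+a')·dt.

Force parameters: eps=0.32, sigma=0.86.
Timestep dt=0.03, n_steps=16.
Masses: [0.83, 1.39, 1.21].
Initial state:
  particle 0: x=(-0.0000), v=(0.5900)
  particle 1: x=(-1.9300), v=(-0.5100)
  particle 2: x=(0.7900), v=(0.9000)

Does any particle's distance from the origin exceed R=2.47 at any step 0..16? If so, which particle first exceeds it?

step 0: x0=(-0.0000) x1=(-1.9300) x2=(0.7900)
step 1: x0=(-0.0027) x1=(-1.9453) x2=(0.8310)
step 2: x0=(-0.0225) x1=(-1.9606) x2=(0.8836)
step 3: x0=(-0.0453) x1=(-1.9758) x2=(0.9384)
step 4: x0=(-0.0678) x1=(-1.9910) x2=(0.9929)
step 5: x0=(-0.0894) x1=(-2.0062) x2=(1.0467)
step 6: x0=(-0.1101) x1=(-2.0214) x2=(1.0999)
step 7: x0=(-0.1302) x1=(-2.0366) x2=(1.1527)
step 8: x0=(-0.1499) x1=(-2.0517) x2=(1.2052)
step 9: x0=(-0.1692) x1=(-2.0668) x2=(1.2574)
step 10: x0=(-0.1884) x1=(-2.0819) x2=(1.3094)
step 11: x0=(-0.2073) x1=(-2.0970) x2=(1.3613)
step 12: x0=(-0.2262) x1=(-2.1121) x2=(1.4131)
step 13: x0=(-0.2451) x1=(-2.1271) x2=(1.4648)
step 14: x0=(-0.2638) x1=(-2.1421) x2=(1.5165)
step 15: x0=(-0.2826) x1=(-2.1571) x2=(1.5682)
step 16: x0=(-0.3014) x1=(-2.1720) x2=(1.6198)

no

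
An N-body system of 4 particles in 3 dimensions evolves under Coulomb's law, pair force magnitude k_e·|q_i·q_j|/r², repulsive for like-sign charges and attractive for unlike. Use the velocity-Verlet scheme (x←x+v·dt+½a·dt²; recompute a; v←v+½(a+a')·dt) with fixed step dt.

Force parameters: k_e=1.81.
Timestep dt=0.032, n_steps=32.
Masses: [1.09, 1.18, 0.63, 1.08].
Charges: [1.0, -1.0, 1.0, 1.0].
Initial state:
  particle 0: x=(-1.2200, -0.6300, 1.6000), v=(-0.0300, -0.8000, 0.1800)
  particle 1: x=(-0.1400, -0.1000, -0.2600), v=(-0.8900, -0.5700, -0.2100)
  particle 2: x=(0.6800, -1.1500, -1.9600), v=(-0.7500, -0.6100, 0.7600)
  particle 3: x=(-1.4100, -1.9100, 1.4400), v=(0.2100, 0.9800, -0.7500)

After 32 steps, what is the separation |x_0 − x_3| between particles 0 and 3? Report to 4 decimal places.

step 0: x0=(-1.2200, -0.6300, 1.6000) x1=(-0.1400, -0.1000, -0.2600) x2=(0.6800, -1.1500, -1.9600) x3=(-1.4100, -1.9100, 1.4400)
step 1: x0=(-1.2208, -0.6551, 1.6057) x1=(-0.1685, -0.1184, -0.2667) x2=(0.6560, -1.1694, -1.9356) x3=(-1.4033, -1.8791, 1.4159)
step 2: x0=(-1.2214, -0.6790, 1.6114) x1=(-0.1972, -0.1372, -0.2732) x2=(0.6319, -1.1884, -1.9110) x3=(-1.3968, -1.8491, 1.3916)
step 3: x0=(-1.2216, -0.7016, 1.6171) x1=(-0.2260, -0.1564, -0.2796) x2=(0.6077, -1.2071, -1.8862) x3=(-1.3903, -1.8201, 1.3670)
step 4: x0=(-1.2216, -0.7230, 1.6229) x1=(-0.2548, -0.1760, -0.2858) x2=(0.5834, -1.2255, -1.8612) x3=(-1.3840, -1.7922, 1.3421)
step 5: x0=(-1.2213, -0.7429, 1.6288) x1=(-0.2838, -0.1961, -0.2919) x2=(0.5591, -1.2435, -1.8360) x3=(-1.3779, -1.7655, 1.3168)
step 6: x0=(-1.2207, -0.7614, 1.6349) x1=(-0.3129, -0.2165, -0.2978) x2=(0.5346, -1.2611, -1.8107) x3=(-1.3719, -1.7401, 1.2910)
step 7: x0=(-1.2197, -0.7783, 1.6413) x1=(-0.3420, -0.2374, -0.3036) x2=(0.5101, -1.2783, -1.7852) x3=(-1.3660, -1.7159, 1.2646)
step 8: x0=(-1.2184, -0.7936, 1.6481) x1=(-0.3712, -0.2588, -0.3092) x2=(0.4855, -1.2952, -1.7594) x3=(-1.3604, -1.6930, 1.2374)
step 9: x0=(-1.2168, -0.8073, 1.6554) x1=(-0.4005, -0.2806, -0.3146) x2=(0.4607, -1.3117, -1.7336) x3=(-1.3549, -1.6716, 1.2095)
step 10: x0=(-1.2149, -0.8193, 1.6633) x1=(-0.4299, -0.3029, -0.3198) x2=(0.4358, -1.3278, -1.7075) x3=(-1.3496, -1.6515, 1.1807)
step 11: x0=(-1.2127, -0.8297, 1.6718) x1=(-0.4593, -0.3257, -0.3247) x2=(0.4108, -1.3435, -1.6813) x3=(-1.3445, -1.6328, 1.1509)
step 12: x0=(-1.2101, -0.8385, 1.6812) x1=(-0.4888, -0.3490, -0.3295) x2=(0.3856, -1.3587, -1.6549) x3=(-1.3396, -1.6153, 1.1199)
step 13: x0=(-1.2072, -0.8457, 1.6913) x1=(-0.5183, -0.3728, -0.3341) x2=(0.3603, -1.3735, -1.6283) x3=(-1.3348, -1.5992, 1.0878)
step 14: x0=(-1.2040, -0.8514, 1.7024) x1=(-0.5479, -0.3972, -0.3383) x2=(0.3349, -1.3878, -1.6016) x3=(-1.3302, -1.5842, 1.0544)
step 15: x0=(-1.2006, -0.8558, 1.7144) x1=(-0.5775, -0.4221, -0.3424) x2=(0.3092, -1.4017, -1.5747) x3=(-1.3258, -1.5703, 1.0197)
step 16: x0=(-1.1969, -0.8588, 1.7273) x1=(-0.6071, -0.4476, -0.3461) x2=(0.2834, -1.4151, -1.5476) x3=(-1.3215, -1.5573, 0.9836)
step 17: x0=(-1.1929, -0.8607, 1.7412) x1=(-0.6367, -0.4737, -0.3496) x2=(0.2573, -1.4281, -1.5205) x3=(-1.3173, -1.5451, 0.9462)
step 18: x0=(-1.1888, -0.8615, 1.7560) x1=(-0.6664, -0.5004, -0.3528) x2=(0.2311, -1.4405, -1.4931) x3=(-1.3131, -1.5337, 0.9074)
step 19: x0=(-1.1844, -0.8613, 1.7718) x1=(-0.6960, -0.5278, -0.3556) x2=(0.2046, -1.4524, -1.4657) x3=(-1.3091, -1.5228, 0.8672)
step 20: x0=(-1.1799, -0.8603, 1.7883) x1=(-0.7256, -0.5558, -0.3581) x2=(0.1779, -1.4638, -1.4380) x3=(-1.3051, -1.5123, 0.8257)
step 21: x0=(-1.1752, -0.8586, 1.8057) x1=(-0.7552, -0.5845, -0.3602) x2=(0.1510, -1.4747, -1.4103) x3=(-1.3012, -1.5022, 0.7830)
step 22: x0=(-1.1704, -0.8561, 1.8239) x1=(-0.7847, -0.6140, -0.3618) x2=(0.1237, -1.4850, -1.3825) x3=(-1.2972, -1.4923, 0.7389)
step 23: x0=(-1.1655, -0.8531, 1.8427) x1=(-0.8142, -0.6442, -0.3631) x2=(0.0962, -1.4948, -1.3545) x3=(-1.2933, -1.4825, 0.6936)
step 24: x0=(-1.1604, -0.8495, 1.8622) x1=(-0.8436, -0.6752, -0.3638) x2=(0.0684, -1.5039, -1.3264) x3=(-1.2893, -1.4726, 0.6470)
step 25: x0=(-1.1553, -0.8454, 1.8823) x1=(-0.8730, -0.7071, -0.3640) x2=(0.0402, -1.5125, -1.2982) x3=(-1.2853, -1.4626, 0.5991)
step 26: x0=(-1.1501, -0.8410, 1.9030) x1=(-0.9024, -0.7399, -0.3636) x2=(0.0117, -1.5205, -1.2700) x3=(-1.2812, -1.4524, 0.5501)
step 27: x0=(-1.1449, -0.8362, 1.9241) x1=(-0.9317, -0.7736, -0.3626) x2=(-0.0172, -1.5279, -1.2417) x3=(-1.2770, -1.4418, 0.4997)
step 28: x0=(-1.1396, -0.8311, 1.9457) x1=(-0.9609, -0.8085, -0.3608) x2=(-0.0464, -1.5347, -1.2133) x3=(-1.2727, -1.4307, 0.4480)
step 29: x0=(-1.1343, -0.8257, 1.9678) x1=(-0.9901, -0.8446, -0.3580) x2=(-0.0761, -1.5409, -1.1848) x3=(-1.2683, -1.4190, 0.3948)
step 30: x0=(-1.1290, -0.8201, 1.9902) x1=(-1.0192, -0.8819, -0.3542) x2=(-0.1061, -1.5464, -1.1564) x3=(-1.2636, -1.4064, 0.3401)
step 31: x0=(-1.1237, -0.8142, 2.0129) x1=(-1.0483, -0.9208, -0.3492) x2=(-0.1366, -1.5513, -1.1279) x3=(-1.2588, -1.3927, 0.2837)
step 32: x0=(-1.1183, -0.8082, 2.0360) x1=(-1.0775, -0.9614, -0.3425) x2=(-0.1676, -1.5556, -1.0995) x3=(-1.2536, -1.3777, 0.2252)

1.9031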